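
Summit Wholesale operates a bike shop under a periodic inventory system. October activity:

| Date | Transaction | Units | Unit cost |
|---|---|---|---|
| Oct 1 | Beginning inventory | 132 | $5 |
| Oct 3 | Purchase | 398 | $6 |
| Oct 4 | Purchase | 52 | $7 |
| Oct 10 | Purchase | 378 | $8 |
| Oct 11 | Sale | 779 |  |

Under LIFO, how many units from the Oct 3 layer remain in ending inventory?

Oct 11, 779 sold [LIFO — newest first]: 378 @ $8 + 52 @ $7 + 349 @ $6 = $5,482
Ending inventory: 132 @ $5 + 49 @ $6 = $954
Check: goods available $6,436 = COGS $5,482 + ending $954

49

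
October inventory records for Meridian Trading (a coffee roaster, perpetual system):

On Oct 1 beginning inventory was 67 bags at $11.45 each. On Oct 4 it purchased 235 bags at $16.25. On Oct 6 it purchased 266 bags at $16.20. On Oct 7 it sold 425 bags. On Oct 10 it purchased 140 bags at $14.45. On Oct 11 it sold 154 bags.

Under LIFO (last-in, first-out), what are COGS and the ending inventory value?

Oct 7, 425 sold [LIFO — newest first]: 266 @ $16.20 + 159 @ $16.25 = $6,892.95
Oct 11, 154 sold [LIFO — newest first]: 140 @ $14.45 + 14 @ $16.25 = $2,250.50
Total COGS = $6,892.95 + $2,250.50 = $9,143.45
Ending inventory: 67 @ $11.45 + 62 @ $16.25 = $1,774.65
Check: goods available $10,918.10 = COGS $9,143.45 + ending $1,774.65

COGS = $9,143.45; ending inventory = $1,774.65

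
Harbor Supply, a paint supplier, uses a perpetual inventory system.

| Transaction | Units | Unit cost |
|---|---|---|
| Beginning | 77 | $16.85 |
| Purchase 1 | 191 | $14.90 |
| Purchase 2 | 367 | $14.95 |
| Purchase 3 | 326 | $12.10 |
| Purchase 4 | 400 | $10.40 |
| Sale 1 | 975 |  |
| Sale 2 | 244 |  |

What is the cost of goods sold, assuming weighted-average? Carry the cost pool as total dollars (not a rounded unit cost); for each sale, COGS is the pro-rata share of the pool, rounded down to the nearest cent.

COGS = $15,884.25

After Beginning: 77 on hand, pool $1,297.45 (≈ $16.8500 each)
After Purchase 1: 268 on hand, pool $4,143.35 (≈ $15.4603 each)
After Purchase 2: 635 on hand, pool $9,630.00 (≈ $15.1654 each)
After Purchase 3: 961 on hand, pool $13,574.60 (≈ $14.1255 each)
After Purchase 4: 1361 on hand, pool $17,734.60 (≈ $13.0306 each)
Sale 1, sell 975: 975/1361 × $17,734.60 → $12,704.80
Sale 2, sell 244: 244/386 × $5,029.80 → $3,179.45
Total COGS = $12,704.80 + $3,179.45 = $15,884.25
Ending inventory (cost pool remaining) = $1,850.35
Check: goods available $17,734.60 = COGS $15,884.25 + ending $1,850.35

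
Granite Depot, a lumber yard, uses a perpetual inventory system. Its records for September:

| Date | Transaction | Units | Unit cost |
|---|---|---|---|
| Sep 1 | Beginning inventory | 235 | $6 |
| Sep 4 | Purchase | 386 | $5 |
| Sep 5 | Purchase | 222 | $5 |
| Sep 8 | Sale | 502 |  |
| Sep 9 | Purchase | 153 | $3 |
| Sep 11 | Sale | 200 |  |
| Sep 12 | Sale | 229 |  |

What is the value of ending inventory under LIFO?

Sep 8, 502 sold [LIFO — newest first]: 222 @ $5 + 280 @ $5 = $2,510
Sep 11, 200 sold [LIFO — newest first]: 153 @ $3 + 47 @ $5 = $694
Sep 12, 229 sold [LIFO — newest first]: 59 @ $5 + 170 @ $6 = $1,315
Total COGS = $2,510 + $694 + $1,315 = $4,519
Ending inventory: 65 @ $6 = $390
Check: goods available $4,909 = COGS $4,519 + ending $390

Ending inventory = $390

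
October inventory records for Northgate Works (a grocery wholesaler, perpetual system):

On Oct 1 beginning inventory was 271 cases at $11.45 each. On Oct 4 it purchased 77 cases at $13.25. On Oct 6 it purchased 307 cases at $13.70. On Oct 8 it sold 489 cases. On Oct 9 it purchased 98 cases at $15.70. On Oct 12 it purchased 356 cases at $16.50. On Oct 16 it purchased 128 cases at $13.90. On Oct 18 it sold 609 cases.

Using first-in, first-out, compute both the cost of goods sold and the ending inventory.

Oct 8, 489 sold [FIFO — oldest first]: 271 @ $11.45 + 77 @ $13.25 + 141 @ $13.70 = $6,054.90
Oct 18, 609 sold [FIFO — oldest first]: 166 @ $13.70 + 98 @ $15.70 + 345 @ $16.50 = $9,505.30
Total COGS = $6,054.90 + $9,505.30 = $15,560.20
Ending inventory: 11 @ $16.50 + 128 @ $13.90 = $1,960.70

COGS = $15,560.20; ending inventory = $1,960.70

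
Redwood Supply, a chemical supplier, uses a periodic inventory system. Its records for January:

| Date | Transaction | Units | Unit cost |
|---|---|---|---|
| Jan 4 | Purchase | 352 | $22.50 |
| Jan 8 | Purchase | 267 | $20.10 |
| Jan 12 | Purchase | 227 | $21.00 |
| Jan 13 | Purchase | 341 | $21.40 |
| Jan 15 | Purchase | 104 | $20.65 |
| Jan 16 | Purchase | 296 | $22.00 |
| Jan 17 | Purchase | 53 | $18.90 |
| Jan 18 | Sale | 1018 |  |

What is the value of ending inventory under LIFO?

Jan 18, 1018 sold [LIFO — newest first]: 53 @ $18.90 + 296 @ $22.00 + 104 @ $20.65 + 341 @ $21.40 + 224 @ $21.00 = $21,662.70
Ending inventory: 352 @ $22.50 + 267 @ $20.10 + 3 @ $21.00 = $13,349.70

Ending inventory = $13,349.70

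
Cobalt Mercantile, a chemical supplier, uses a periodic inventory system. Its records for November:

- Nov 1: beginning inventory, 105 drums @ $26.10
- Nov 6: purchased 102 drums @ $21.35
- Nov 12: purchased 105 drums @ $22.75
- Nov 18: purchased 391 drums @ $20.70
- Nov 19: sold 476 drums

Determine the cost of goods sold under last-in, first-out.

Nov 19, 476 sold [LIFO — newest first]: 391 @ $20.70 + 85 @ $22.75 = $10,027.45
Ending inventory: 105 @ $26.10 + 102 @ $21.35 + 20 @ $22.75 = $5,373.20
Check: goods available $15,400.65 = COGS $10,027.45 + ending $5,373.20

COGS = $10,027.45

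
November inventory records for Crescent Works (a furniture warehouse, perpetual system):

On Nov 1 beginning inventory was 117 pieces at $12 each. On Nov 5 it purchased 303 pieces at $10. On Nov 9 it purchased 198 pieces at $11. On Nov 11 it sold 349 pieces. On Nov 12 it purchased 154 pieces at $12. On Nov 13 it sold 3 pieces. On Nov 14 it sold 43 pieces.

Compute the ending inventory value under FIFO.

Ending inventory = $4,276

Nov 11, 349 sold [FIFO — oldest first]: 117 @ $12 + 232 @ $10 = $3,724
Nov 13, 3 sold [FIFO — oldest first]: 3 @ $10 = $30
Nov 14, 43 sold [FIFO — oldest first]: 43 @ $10 = $430
Total COGS = $3,724 + $30 + $430 = $4,184
Ending inventory: 25 @ $10 + 198 @ $11 + 154 @ $12 = $4,276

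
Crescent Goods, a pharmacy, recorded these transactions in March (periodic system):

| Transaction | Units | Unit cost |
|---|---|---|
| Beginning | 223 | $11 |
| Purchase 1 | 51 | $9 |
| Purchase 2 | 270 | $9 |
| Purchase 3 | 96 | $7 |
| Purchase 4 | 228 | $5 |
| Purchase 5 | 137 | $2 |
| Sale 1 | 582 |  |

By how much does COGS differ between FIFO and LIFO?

FIFO COGS: 223 @ $11 + 51 @ $9 + 270 @ $9 + 38 @ $7 = $5,608
LIFO COGS: 137 @ $2 + 228 @ $5 + 96 @ $7 + 121 @ $9 = $3,175
Difference = |$5,608 − $3,175| = $2,433

$2,433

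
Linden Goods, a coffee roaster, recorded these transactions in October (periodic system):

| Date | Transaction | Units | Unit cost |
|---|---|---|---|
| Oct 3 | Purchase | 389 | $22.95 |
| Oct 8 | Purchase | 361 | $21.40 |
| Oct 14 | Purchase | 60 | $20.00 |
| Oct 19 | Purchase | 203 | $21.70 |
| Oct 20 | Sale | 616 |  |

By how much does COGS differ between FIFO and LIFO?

$626.05

FIFO COGS: 389 @ $22.95 + 227 @ $21.40 = $13,785.35
LIFO COGS: 203 @ $21.70 + 60 @ $20.00 + 353 @ $21.40 = $13,159.30
Difference = |$13,785.35 − $13,159.30| = $626.05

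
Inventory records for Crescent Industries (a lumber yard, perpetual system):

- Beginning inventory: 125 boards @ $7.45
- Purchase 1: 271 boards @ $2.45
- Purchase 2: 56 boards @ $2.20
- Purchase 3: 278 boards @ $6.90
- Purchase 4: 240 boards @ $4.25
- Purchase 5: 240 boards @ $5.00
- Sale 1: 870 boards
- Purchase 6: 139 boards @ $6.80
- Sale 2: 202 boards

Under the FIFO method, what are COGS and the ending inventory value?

Sale 1 (870) [FIFO — oldest first]: 125 @ $7.45 + 271 @ $2.45 + 56 @ $2.20 + 278 @ $6.90 + 140 @ $4.25 = $4,231.60
Sale 2 (202) [FIFO — oldest first]: 100 @ $4.25 + 102 @ $5.00 = $935.00
Total COGS = $4,231.60 + $935.00 = $5,166.60
Ending inventory: 138 @ $5.00 + 139 @ $6.80 = $1,635.20

COGS = $5,166.60; ending inventory = $1,635.20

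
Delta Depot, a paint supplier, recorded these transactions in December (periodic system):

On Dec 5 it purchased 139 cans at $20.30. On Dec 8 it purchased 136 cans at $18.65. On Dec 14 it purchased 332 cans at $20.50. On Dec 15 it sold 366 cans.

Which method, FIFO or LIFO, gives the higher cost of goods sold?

FIFO COGS: 139 @ $20.30 + 136 @ $18.65 + 91 @ $20.50 = $7,223.60
LIFO COGS: 332 @ $20.50 + 34 @ $18.65 = $7,440.10

LIFO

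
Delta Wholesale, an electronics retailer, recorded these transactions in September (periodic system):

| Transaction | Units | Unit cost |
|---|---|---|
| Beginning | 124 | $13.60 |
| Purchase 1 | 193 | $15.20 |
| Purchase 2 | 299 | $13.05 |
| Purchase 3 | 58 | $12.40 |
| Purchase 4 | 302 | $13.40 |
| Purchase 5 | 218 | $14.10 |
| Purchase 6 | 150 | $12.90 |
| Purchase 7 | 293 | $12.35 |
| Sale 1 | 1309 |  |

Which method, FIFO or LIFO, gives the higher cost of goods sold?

FIFO

FIFO COGS: 124 @ $13.60 + 193 @ $15.20 + 299 @ $13.05 + 58 @ $12.40 + 302 @ $13.40 + 218 @ $14.10 + 115 @ $12.90 = $17,845.25
LIFO COGS: 293 @ $12.35 + 150 @ $12.90 + 218 @ $14.10 + 302 @ $13.40 + 58 @ $12.40 + 288 @ $13.05 = $17,151.75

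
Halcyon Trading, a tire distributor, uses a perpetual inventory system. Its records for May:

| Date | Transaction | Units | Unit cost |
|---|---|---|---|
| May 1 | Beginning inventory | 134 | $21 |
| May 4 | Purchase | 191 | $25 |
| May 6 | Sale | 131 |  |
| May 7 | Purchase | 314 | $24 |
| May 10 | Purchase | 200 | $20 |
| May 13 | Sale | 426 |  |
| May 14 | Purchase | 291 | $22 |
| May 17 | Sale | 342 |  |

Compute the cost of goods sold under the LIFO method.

May 6, 131 sold [LIFO — newest first]: 131 @ $25 = $3,275
May 13, 426 sold [LIFO — newest first]: 200 @ $20 + 226 @ $24 = $9,424
May 17, 342 sold [LIFO — newest first]: 291 @ $22 + 51 @ $24 = $7,626
Total COGS = $3,275 + $9,424 + $7,626 = $20,325
Ending inventory: 134 @ $21 + 60 @ $25 + 37 @ $24 = $5,202

COGS = $20,325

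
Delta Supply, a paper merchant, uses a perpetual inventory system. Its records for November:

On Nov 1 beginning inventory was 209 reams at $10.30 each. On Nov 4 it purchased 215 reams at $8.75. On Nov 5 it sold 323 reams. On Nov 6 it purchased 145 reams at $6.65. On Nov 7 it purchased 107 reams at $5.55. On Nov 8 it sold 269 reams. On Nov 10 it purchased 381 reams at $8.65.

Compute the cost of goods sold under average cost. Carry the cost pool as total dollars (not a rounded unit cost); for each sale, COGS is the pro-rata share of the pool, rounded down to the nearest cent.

After Nov 1: 209 on hand, pool $2,152.70 (≈ $10.3000 each)
After Nov 4: 424 on hand, pool $4,033.95 (≈ $9.5140 each)
Nov 5, sell 323: 323/424 × $4,033.95 → $3,073.03
After Nov 6: 246 on hand, pool $1,925.17 (≈ $7.8259 each)
After Nov 7: 353 on hand, pool $2,519.02 (≈ $7.1360 each)
Nov 8, sell 269: 269/353 × $2,519.02 → $1,919.59
After Nov 10: 465 on hand, pool $3,895.08 (≈ $8.3765 each)
Total COGS = $3,073.03 + $1,919.59 = $4,992.62
Ending inventory (cost pool remaining) = $3,895.08

COGS = $4,992.62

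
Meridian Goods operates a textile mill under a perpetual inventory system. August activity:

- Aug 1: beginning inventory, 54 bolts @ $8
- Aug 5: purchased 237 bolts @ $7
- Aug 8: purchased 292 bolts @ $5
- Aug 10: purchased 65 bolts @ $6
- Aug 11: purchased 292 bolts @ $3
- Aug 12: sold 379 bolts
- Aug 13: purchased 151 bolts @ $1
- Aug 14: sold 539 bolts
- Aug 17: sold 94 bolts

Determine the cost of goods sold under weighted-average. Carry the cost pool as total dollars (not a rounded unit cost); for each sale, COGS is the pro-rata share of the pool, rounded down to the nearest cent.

After Aug 1: 54 on hand, pool $432.00 (≈ $8.0000 each)
After Aug 5: 291 on hand, pool $2,091.00 (≈ $7.1856 each)
After Aug 8: 583 on hand, pool $3,551.00 (≈ $6.0909 each)
After Aug 10: 648 on hand, pool $3,941.00 (≈ $6.0818 each)
After Aug 11: 940 on hand, pool $4,817.00 (≈ $5.1245 each)
Aug 12, sell 379: 379/940 × $4,817.00 → $1,942.17
After Aug 13: 712 on hand, pool $3,025.83 (≈ $4.2498 each)
Aug 14, sell 539: 539/712 × $3,025.83 → $2,290.62
Aug 17, sell 94: 94/173 × $735.21 → $399.47
Total COGS = $1,942.17 + $2,290.62 + $399.47 = $4,632.26
Ending inventory (cost pool remaining) = $335.74
Check: goods available $4,968.00 = COGS $4,632.26 + ending $335.74

COGS = $4,632.26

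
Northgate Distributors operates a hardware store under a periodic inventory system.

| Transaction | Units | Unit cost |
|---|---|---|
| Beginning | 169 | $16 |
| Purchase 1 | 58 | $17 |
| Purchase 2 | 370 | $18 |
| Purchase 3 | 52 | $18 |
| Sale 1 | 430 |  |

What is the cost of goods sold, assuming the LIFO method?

Sale 1 (430) [LIFO — newest first]: 52 @ $18 + 370 @ $18 + 8 @ $17 = $7,732
Ending inventory: 169 @ $16 + 50 @ $17 = $3,554
Check: goods available $11,286 = COGS $7,732 + ending $3,554

COGS = $7,732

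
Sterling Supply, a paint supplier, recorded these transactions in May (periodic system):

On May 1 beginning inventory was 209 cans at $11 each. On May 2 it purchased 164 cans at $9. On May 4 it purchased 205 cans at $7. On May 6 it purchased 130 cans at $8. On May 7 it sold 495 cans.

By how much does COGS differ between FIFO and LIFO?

$714

FIFO COGS: 209 @ $11 + 164 @ $9 + 122 @ $7 = $4,629
LIFO COGS: 130 @ $8 + 205 @ $7 + 160 @ $9 = $3,915
Difference = |$4,629 − $3,915| = $714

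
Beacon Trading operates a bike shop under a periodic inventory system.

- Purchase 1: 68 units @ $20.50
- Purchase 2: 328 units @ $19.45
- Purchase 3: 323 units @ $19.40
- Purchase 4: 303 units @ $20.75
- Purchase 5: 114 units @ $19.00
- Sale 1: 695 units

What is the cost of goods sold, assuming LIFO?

COGS = $13,846.45

Sale 1 (695) [LIFO — newest first]: 114 @ $19.00 + 303 @ $20.75 + 278 @ $19.40 = $13,846.45
Ending inventory: 68 @ $20.50 + 328 @ $19.45 + 45 @ $19.40 = $8,646.60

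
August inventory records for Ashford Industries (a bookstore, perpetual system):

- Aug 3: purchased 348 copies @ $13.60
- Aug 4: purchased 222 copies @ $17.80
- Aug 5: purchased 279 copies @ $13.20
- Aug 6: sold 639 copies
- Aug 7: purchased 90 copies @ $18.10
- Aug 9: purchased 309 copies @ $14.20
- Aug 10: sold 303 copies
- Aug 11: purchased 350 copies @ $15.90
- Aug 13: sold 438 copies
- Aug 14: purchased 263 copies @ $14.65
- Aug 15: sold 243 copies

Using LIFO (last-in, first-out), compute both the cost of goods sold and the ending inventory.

COGS = $24,508.15; ending inventory = $3,293.80

Aug 6, 639 sold [LIFO — newest first]: 279 @ $13.20 + 222 @ $17.80 + 138 @ $13.60 = $9,511.20
Aug 10, 303 sold [LIFO — newest first]: 303 @ $14.20 = $4,302.60
Aug 13, 438 sold [LIFO — newest first]: 350 @ $15.90 + 6 @ $14.20 + 82 @ $18.10 = $7,134.40
Aug 15, 243 sold [LIFO — newest first]: 243 @ $14.65 = $3,559.95
Total COGS = $9,511.20 + $4,302.60 + $7,134.40 + $3,559.95 = $24,508.15
Ending inventory: 210 @ $13.60 + 8 @ $18.10 + 20 @ $14.65 = $3,293.80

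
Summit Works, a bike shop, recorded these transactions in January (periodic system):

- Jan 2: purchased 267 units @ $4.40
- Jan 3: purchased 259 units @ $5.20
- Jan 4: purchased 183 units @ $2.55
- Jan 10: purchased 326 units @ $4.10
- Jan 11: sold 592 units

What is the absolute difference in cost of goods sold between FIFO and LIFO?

$455.05

FIFO COGS: 267 @ $4.40 + 259 @ $5.20 + 66 @ $2.55 = $2,689.90
LIFO COGS: 326 @ $4.10 + 183 @ $2.55 + 83 @ $5.20 = $2,234.85
Difference = |$2,689.90 − $2,234.85| = $455.05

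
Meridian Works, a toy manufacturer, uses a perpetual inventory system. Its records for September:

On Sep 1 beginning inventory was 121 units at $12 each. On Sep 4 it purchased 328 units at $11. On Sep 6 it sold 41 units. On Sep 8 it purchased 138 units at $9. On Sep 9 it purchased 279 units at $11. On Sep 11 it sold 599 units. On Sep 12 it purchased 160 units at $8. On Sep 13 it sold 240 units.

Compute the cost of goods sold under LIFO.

COGS = $8,924

Sep 6, 41 sold [LIFO — newest first]: 41 @ $11 = $451
Sep 11, 599 sold [LIFO — newest first]: 279 @ $11 + 138 @ $9 + 182 @ $11 = $6,313
Sep 13, 240 sold [LIFO — newest first]: 160 @ $8 + 80 @ $11 = $2,160
Total COGS = $451 + $6,313 + $2,160 = $8,924
Ending inventory: 121 @ $12 + 25 @ $11 = $1,727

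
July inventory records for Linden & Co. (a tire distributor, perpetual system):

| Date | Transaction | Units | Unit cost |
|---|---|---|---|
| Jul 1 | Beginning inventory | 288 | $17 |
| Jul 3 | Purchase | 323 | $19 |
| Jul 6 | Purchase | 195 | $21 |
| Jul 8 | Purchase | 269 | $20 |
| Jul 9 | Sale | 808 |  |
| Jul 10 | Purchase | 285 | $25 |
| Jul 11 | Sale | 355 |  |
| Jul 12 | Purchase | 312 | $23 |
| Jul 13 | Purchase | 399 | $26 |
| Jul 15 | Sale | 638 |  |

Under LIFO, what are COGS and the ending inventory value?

COGS = $40,155; ending inventory = $5,028

Jul 9, 808 sold [LIFO — newest first]: 269 @ $20 + 195 @ $21 + 323 @ $19 + 21 @ $17 = $15,969
Jul 11, 355 sold [LIFO — newest first]: 285 @ $25 + 70 @ $17 = $8,315
Jul 15, 638 sold [LIFO — newest first]: 399 @ $26 + 239 @ $23 = $15,871
Total COGS = $15,969 + $8,315 + $15,871 = $40,155
Ending inventory: 197 @ $17 + 73 @ $23 = $5,028
Check: goods available $45,183 = COGS $40,155 + ending $5,028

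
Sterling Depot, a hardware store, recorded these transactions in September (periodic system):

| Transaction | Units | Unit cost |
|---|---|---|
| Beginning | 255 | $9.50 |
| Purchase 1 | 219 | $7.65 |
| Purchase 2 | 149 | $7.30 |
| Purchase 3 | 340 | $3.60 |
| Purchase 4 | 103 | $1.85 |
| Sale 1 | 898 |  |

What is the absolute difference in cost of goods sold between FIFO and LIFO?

$1,171.45

FIFO COGS: 255 @ $9.50 + 219 @ $7.65 + 149 @ $7.30 + 275 @ $3.60 = $6,175.55
LIFO COGS: 103 @ $1.85 + 340 @ $3.60 + 149 @ $7.30 + 219 @ $7.65 + 87 @ $9.50 = $5,004.10
Difference = |$6,175.55 − $5,004.10| = $1,171.45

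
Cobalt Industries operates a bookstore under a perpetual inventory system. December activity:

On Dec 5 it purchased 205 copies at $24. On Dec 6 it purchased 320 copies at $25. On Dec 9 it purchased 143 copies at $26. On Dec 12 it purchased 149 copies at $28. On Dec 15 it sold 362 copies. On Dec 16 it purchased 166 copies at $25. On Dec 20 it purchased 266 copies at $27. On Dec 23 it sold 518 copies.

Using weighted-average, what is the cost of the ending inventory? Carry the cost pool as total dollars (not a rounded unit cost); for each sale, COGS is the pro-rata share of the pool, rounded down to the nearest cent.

After Dec 5: 205 on hand, pool $4,920.00 (≈ $24.0000 each)
After Dec 6: 525 on hand, pool $12,920.00 (≈ $24.6095 each)
After Dec 9: 668 on hand, pool $16,638.00 (≈ $24.9072 each)
After Dec 12: 817 on hand, pool $20,810.00 (≈ $25.4712 each)
Dec 15, sell 362: 362/817 × $20,810.00 → $9,220.58
After Dec 16: 621 on hand, pool $15,739.42 (≈ $25.3453 each)
After Dec 20: 887 on hand, pool $22,921.42 (≈ $25.8415 each)
Dec 23, sell 518: 518/887 × $22,921.42 → $13,385.90
Total COGS = $9,220.58 + $13,385.90 = $22,606.48
Ending inventory (cost pool remaining) = $9,535.52
Check: goods available $32,142.00 = COGS $22,606.48 + ending $9,535.52

Ending inventory = $9,535.52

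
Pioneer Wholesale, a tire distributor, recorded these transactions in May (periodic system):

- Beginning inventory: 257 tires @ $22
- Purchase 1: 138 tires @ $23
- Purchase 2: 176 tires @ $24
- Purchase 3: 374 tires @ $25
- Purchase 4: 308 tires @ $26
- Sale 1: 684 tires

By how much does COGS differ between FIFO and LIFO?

FIFO COGS: 257 @ $22 + 138 @ $23 + 176 @ $24 + 113 @ $25 = $15,877
LIFO COGS: 308 @ $26 + 374 @ $25 + 2 @ $24 = $17,406
Difference = |$15,877 − $17,406| = $1,529

$1,529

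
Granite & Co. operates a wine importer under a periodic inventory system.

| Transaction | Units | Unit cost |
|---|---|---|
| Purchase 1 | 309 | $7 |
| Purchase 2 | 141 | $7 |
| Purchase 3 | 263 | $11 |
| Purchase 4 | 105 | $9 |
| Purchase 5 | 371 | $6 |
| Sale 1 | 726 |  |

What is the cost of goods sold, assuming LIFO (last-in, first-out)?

COGS = $5,921

Sale 1 (726) [LIFO — newest first]: 371 @ $6 + 105 @ $9 + 250 @ $11 = $5,921
Ending inventory: 309 @ $7 + 141 @ $7 + 13 @ $11 = $3,293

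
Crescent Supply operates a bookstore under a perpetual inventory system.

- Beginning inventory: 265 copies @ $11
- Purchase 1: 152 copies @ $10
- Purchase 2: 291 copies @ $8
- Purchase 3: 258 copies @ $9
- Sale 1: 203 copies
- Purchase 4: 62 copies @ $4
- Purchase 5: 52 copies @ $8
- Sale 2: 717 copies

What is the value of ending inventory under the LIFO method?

Sale 1 (203) [LIFO — newest first]: 203 @ $9 = $1,827
Sale 2 (717) [LIFO — newest first]: 52 @ $8 + 62 @ $4 + 55 @ $9 + 291 @ $8 + 152 @ $10 + 105 @ $11 = $6,162
Total COGS = $1,827 + $6,162 = $7,989
Ending inventory: 160 @ $11 = $1,760
Check: goods available $9,749 = COGS $7,989 + ending $1,760

Ending inventory = $1,760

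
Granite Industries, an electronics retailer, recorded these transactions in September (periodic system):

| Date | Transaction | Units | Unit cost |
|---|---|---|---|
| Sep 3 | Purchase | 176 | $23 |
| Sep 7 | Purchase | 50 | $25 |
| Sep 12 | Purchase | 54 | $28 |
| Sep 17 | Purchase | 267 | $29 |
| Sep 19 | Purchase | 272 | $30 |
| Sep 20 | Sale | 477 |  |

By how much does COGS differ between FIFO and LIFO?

FIFO COGS: 176 @ $23 + 50 @ $25 + 54 @ $28 + 197 @ $29 = $12,523
LIFO COGS: 272 @ $30 + 205 @ $29 = $14,105
Difference = |$12,523 − $14,105| = $1,582

$1,582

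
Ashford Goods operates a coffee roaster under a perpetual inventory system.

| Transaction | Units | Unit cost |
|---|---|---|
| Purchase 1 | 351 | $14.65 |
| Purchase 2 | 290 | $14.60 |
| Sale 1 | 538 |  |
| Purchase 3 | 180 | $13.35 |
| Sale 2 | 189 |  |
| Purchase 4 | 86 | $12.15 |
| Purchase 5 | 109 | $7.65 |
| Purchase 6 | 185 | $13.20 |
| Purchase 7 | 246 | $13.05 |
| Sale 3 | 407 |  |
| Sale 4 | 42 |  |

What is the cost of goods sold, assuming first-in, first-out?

Sale 1 (538) [FIFO — oldest first]: 351 @ $14.65 + 187 @ $14.60 = $7,872.35
Sale 2 (189) [FIFO — oldest first]: 103 @ $14.60 + 86 @ $13.35 = $2,651.90
Sale 3 (407) [FIFO — oldest first]: 94 @ $13.35 + 86 @ $12.15 + 109 @ $7.65 + 118 @ $13.20 = $4,691.25
Sale 4 (42) [FIFO — oldest first]: 42 @ $13.20 = $554.40
Total COGS = $7,872.35 + $2,651.90 + $4,691.25 + $554.40 = $15,769.90
Ending inventory: 25 @ $13.20 + 246 @ $13.05 = $3,540.30

COGS = $15,769.90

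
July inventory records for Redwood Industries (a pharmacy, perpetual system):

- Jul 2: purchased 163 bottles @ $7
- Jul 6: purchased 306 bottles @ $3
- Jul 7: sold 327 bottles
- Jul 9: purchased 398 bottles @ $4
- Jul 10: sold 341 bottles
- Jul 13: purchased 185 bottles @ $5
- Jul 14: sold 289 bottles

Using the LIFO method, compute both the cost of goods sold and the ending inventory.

Jul 7, 327 sold [LIFO — newest first]: 306 @ $3 + 21 @ $7 = $1,065
Jul 10, 341 sold [LIFO — newest first]: 341 @ $4 = $1,364
Jul 14, 289 sold [LIFO — newest first]: 185 @ $5 + 57 @ $4 + 47 @ $7 = $1,482
Total COGS = $1,065 + $1,364 + $1,482 = $3,911
Ending inventory: 95 @ $7 = $665
Check: goods available $4,576 = COGS $3,911 + ending $665

COGS = $3,911; ending inventory = $665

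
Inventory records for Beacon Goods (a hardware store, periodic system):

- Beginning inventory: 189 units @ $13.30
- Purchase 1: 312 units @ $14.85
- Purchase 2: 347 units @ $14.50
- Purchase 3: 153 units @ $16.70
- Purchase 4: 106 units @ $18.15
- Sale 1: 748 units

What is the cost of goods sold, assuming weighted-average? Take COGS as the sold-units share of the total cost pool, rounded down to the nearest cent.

Sale 1, sell 748: 748/1107 × $16,657.40 → $11,255.40
Ending inventory (cost pool remaining) = $5,402.00

COGS = $11,255.40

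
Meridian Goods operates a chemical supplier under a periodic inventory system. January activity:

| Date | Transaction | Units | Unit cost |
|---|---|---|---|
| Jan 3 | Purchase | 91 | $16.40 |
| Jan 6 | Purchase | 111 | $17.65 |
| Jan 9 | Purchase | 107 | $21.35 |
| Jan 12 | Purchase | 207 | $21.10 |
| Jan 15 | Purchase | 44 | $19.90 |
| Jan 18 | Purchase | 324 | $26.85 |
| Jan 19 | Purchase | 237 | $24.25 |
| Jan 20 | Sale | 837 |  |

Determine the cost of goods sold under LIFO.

Jan 20, 837 sold [LIFO — newest first]: 237 @ $24.25 + 324 @ $26.85 + 44 @ $19.90 + 207 @ $21.10 + 25 @ $21.35 = $20,223.70
Ending inventory: 91 @ $16.40 + 111 @ $17.65 + 82 @ $21.35 = $5,202.25
Check: goods available $25,425.95 = COGS $20,223.70 + ending $5,202.25

COGS = $20,223.70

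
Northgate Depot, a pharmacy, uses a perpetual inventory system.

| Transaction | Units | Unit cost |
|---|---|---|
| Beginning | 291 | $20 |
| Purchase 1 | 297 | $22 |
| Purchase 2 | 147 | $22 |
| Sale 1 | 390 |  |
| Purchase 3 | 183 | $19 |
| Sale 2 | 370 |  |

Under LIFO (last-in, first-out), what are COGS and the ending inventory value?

Sale 1 (390) [LIFO — newest first]: 147 @ $22 + 243 @ $22 = $8,580
Sale 2 (370) [LIFO — newest first]: 183 @ $19 + 54 @ $22 + 133 @ $20 = $7,325
Total COGS = $8,580 + $7,325 = $15,905
Ending inventory: 158 @ $20 = $3,160

COGS = $15,905; ending inventory = $3,160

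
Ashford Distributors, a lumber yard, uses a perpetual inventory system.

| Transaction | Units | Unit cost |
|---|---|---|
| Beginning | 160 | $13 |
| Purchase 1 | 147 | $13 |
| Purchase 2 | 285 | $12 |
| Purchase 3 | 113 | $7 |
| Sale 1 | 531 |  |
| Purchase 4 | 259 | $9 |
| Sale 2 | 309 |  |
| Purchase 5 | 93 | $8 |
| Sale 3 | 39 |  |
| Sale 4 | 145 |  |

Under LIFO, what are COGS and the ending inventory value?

Sale 1 (531) [LIFO — newest first]: 113 @ $7 + 285 @ $12 + 133 @ $13 = $5,940
Sale 2 (309) [LIFO — newest first]: 259 @ $9 + 14 @ $13 + 36 @ $13 = $2,981
Sale 3 (39) [LIFO — newest first]: 39 @ $8 = $312
Sale 4 (145) [LIFO — newest first]: 54 @ $8 + 91 @ $13 = $1,615
Total COGS = $5,940 + $2,981 + $312 + $1,615 = $10,848
Ending inventory: 33 @ $13 = $429
Check: goods available $11,277 = COGS $10,848 + ending $429

COGS = $10,848; ending inventory = $429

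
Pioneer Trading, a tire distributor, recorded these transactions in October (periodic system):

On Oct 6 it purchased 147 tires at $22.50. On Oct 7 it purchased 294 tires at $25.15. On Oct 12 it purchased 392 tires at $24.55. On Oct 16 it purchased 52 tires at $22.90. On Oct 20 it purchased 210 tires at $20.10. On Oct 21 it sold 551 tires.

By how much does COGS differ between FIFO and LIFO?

FIFO COGS: 147 @ $22.50 + 294 @ $25.15 + 110 @ $24.55 = $13,402.10
LIFO COGS: 210 @ $20.10 + 52 @ $22.90 + 289 @ $24.55 = $12,506.75
Difference = |$13,402.10 − $12,506.75| = $895.35

$895.35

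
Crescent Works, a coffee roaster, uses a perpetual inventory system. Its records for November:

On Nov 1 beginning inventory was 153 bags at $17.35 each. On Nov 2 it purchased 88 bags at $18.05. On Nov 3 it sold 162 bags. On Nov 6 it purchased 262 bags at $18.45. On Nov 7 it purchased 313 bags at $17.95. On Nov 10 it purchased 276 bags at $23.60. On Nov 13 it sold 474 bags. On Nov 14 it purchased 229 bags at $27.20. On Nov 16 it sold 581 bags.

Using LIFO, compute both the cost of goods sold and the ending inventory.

COGS = $25,605.70; ending inventory = $1,831.90

Nov 3, 162 sold [LIFO — newest first]: 88 @ $18.05 + 74 @ $17.35 = $2,872.30
Nov 13, 474 sold [LIFO — newest first]: 276 @ $23.60 + 198 @ $17.95 = $10,067.70
Nov 16, 581 sold [LIFO — newest first]: 229 @ $27.20 + 115 @ $17.95 + 237 @ $18.45 = $12,665.70
Total COGS = $2,872.30 + $10,067.70 + $12,665.70 = $25,605.70
Ending inventory: 79 @ $17.35 + 25 @ $18.45 = $1,831.90
Check: goods available $27,437.60 = COGS $25,605.70 + ending $1,831.90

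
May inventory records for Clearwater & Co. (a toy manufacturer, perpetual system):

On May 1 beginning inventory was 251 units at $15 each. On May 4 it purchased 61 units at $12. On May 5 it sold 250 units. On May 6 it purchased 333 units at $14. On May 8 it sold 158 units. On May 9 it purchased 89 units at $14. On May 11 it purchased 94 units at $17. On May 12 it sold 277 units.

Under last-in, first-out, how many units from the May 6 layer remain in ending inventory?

May 5, 250 sold [LIFO — newest first]: 61 @ $12 + 189 @ $15 = $3,567
May 8, 158 sold [LIFO — newest first]: 158 @ $14 = $2,212
May 12, 277 sold [LIFO — newest first]: 94 @ $17 + 89 @ $14 + 94 @ $14 = $4,160
Total COGS = $3,567 + $2,212 + $4,160 = $9,939
Ending inventory: 62 @ $15 + 81 @ $14 = $2,064

81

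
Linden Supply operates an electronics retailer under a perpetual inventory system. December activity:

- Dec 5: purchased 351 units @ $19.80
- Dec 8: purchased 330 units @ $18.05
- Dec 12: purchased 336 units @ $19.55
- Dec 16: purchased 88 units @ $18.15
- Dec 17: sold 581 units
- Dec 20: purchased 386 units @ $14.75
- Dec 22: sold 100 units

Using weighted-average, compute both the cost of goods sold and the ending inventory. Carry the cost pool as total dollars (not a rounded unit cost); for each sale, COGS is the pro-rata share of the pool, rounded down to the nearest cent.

COGS = $12,803.39; ending inventory = $13,962.41

After Dec 5: 351 on hand, pool $6,949.80 (≈ $19.8000 each)
After Dec 8: 681 on hand, pool $12,906.30 (≈ $18.9520 each)
After Dec 12: 1017 on hand, pool $19,475.10 (≈ $19.1496 each)
After Dec 16: 1105 on hand, pool $21,072.30 (≈ $19.0700 each)
Dec 17, sell 581: 581/1105 × $21,072.30 → $11,079.64
After Dec 20: 910 on hand, pool $15,686.16 (≈ $17.2375 each)
Dec 22, sell 100: 100/910 × $15,686.16 → $1,723.75
Total COGS = $11,079.64 + $1,723.75 = $12,803.39
Ending inventory (cost pool remaining) = $13,962.41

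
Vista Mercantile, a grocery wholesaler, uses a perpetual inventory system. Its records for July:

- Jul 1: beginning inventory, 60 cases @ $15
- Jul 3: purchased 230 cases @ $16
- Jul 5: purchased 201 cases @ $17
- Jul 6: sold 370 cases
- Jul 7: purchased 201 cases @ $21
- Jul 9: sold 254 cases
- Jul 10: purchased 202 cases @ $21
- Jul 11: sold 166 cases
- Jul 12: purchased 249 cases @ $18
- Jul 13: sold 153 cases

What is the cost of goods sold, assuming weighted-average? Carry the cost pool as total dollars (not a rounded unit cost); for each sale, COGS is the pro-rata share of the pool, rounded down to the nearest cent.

COGS = $17,191.50

After Jul 1: 60 on hand, pool $900.00 (≈ $15.0000 each)
After Jul 3: 290 on hand, pool $4,580.00 (≈ $15.7931 each)
After Jul 5: 491 on hand, pool $7,997.00 (≈ $16.2872 each)
Jul 6, sell 370: 370/491 × $7,997.00 → $6,026.25
After Jul 7: 322 on hand, pool $6,191.75 (≈ $19.2290 each)
Jul 9, sell 254: 254/322 × $6,191.75 → $4,884.17
After Jul 10: 270 on hand, pool $5,549.58 (≈ $20.5540 each)
Jul 11, sell 166: 166/270 × $5,549.58 → $3,411.96
After Jul 12: 353 on hand, pool $6,619.62 (≈ $18.7525 each)
Jul 13, sell 153: 153/353 × $6,619.62 → $2,869.12
Total COGS = $6,026.25 + $4,884.17 + $3,411.96 + $2,869.12 = $17,191.50
Ending inventory (cost pool remaining) = $3,750.50
Check: goods available $20,942.00 = COGS $17,191.50 + ending $3,750.50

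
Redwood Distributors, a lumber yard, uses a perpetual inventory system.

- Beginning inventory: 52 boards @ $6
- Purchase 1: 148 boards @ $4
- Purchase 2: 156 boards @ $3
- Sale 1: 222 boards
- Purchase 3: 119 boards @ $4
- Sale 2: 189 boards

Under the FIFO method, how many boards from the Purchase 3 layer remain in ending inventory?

Sale 1 (222) [FIFO — oldest first]: 52 @ $6 + 148 @ $4 + 22 @ $3 = $970
Sale 2 (189) [FIFO — oldest first]: 134 @ $3 + 55 @ $4 = $622
Total COGS = $970 + $622 = $1,592
Ending inventory: 64 @ $4 = $256
Check: goods available $1,848 = COGS $1,592 + ending $256

64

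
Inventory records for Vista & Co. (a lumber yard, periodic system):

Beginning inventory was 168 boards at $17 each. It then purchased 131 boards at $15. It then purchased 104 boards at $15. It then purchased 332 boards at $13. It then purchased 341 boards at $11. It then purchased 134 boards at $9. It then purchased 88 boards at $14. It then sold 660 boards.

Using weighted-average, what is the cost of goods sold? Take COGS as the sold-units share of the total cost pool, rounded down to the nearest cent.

COGS = $8,586.10

Sale 1, sell 660: 660/1298 × $16,886.00 → $8,586.10
Ending inventory (cost pool remaining) = $8,299.90
Check: goods available $16,886.00 = COGS $8,586.10 + ending $8,299.90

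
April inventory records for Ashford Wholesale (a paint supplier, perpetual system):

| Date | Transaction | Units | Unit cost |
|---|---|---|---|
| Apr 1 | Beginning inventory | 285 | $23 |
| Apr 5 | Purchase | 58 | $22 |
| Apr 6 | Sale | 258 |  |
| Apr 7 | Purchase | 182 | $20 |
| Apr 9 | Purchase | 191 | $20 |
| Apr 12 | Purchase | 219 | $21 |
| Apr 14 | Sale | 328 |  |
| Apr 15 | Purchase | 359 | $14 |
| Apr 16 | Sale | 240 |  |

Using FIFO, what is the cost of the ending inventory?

Apr 6, 258 sold [FIFO — oldest first]: 258 @ $23 = $5,934
Apr 14, 328 sold [FIFO — oldest first]: 27 @ $23 + 58 @ $22 + 182 @ $20 + 61 @ $20 = $6,757
Apr 16, 240 sold [FIFO — oldest first]: 130 @ $20 + 110 @ $21 = $4,910
Total COGS = $5,934 + $6,757 + $4,910 = $17,601
Ending inventory: 109 @ $21 + 359 @ $14 = $7,315

Ending inventory = $7,315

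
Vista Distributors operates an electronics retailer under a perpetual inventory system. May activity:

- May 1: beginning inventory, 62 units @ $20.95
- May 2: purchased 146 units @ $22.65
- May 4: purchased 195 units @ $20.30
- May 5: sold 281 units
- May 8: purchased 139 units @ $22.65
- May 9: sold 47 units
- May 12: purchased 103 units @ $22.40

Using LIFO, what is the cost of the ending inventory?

Ending inventory = $7,048.90

May 5, 281 sold [LIFO — newest first]: 195 @ $20.30 + 86 @ $22.65 = $5,906.40
May 9, 47 sold [LIFO — newest first]: 47 @ $22.65 = $1,064.55
Total COGS = $5,906.40 + $1,064.55 = $6,970.95
Ending inventory: 62 @ $20.95 + 60 @ $22.65 + 92 @ $22.65 + 103 @ $22.40 = $7,048.90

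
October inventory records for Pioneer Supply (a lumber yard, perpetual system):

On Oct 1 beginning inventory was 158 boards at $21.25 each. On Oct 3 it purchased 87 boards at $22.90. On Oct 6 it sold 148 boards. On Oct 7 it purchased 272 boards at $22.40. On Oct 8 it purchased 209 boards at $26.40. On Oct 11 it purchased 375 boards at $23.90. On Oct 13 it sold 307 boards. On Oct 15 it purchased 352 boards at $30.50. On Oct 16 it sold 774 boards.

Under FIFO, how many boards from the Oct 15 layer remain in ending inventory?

Oct 6, 148 sold [FIFO — oldest first]: 148 @ $21.25 = $3,145.00
Oct 13, 307 sold [FIFO — oldest first]: 10 @ $21.25 + 87 @ $22.90 + 210 @ $22.40 = $6,908.80
Oct 16, 774 sold [FIFO — oldest first]: 62 @ $22.40 + 209 @ $26.40 + 375 @ $23.90 + 128 @ $30.50 = $19,772.90
Total COGS = $3,145.00 + $6,908.80 + $19,772.90 = $29,826.70
Ending inventory: 224 @ $30.50 = $6,832.00

224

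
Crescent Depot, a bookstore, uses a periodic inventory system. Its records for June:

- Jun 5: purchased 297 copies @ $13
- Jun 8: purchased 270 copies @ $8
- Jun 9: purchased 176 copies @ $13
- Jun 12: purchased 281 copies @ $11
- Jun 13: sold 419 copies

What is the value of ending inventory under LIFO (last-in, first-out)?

Jun 13, 419 sold [LIFO — newest first]: 281 @ $11 + 138 @ $13 = $4,885
Ending inventory: 297 @ $13 + 270 @ $8 + 38 @ $13 = $6,515

Ending inventory = $6,515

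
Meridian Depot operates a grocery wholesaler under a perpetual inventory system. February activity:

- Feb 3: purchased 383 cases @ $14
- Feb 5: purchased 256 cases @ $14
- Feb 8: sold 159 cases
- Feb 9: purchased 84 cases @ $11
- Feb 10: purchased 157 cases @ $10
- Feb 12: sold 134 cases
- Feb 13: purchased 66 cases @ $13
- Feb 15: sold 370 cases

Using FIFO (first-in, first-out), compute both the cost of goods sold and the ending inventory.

COGS = $9,210; ending inventory = $3,088

Feb 8, 159 sold [FIFO — oldest first]: 159 @ $14 = $2,226
Feb 12, 134 sold [FIFO — oldest first]: 134 @ $14 = $1,876
Feb 15, 370 sold [FIFO — oldest first]: 90 @ $14 + 256 @ $14 + 24 @ $11 = $5,108
Total COGS = $2,226 + $1,876 + $5,108 = $9,210
Ending inventory: 60 @ $11 + 157 @ $10 + 66 @ $13 = $3,088
Check: goods available $12,298 = COGS $9,210 + ending $3,088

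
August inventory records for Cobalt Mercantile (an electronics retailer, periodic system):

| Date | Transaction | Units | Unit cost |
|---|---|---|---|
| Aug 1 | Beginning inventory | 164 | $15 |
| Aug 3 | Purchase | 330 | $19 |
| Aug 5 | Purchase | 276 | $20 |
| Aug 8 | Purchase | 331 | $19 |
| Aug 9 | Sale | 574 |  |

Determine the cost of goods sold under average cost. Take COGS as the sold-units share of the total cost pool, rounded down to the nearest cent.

Aug 9, sell 574: 574/1101 × $20,539.00 → $10,707.88
Ending inventory (cost pool remaining) = $9,831.12

COGS = $10,707.88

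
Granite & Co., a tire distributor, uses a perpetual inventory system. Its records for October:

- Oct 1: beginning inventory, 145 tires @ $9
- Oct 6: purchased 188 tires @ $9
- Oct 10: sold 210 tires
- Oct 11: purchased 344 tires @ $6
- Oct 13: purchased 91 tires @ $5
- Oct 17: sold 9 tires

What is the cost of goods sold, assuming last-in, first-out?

COGS = $1,935

Oct 10, 210 sold [LIFO — newest first]: 188 @ $9 + 22 @ $9 = $1,890
Oct 17, 9 sold [LIFO — newest first]: 9 @ $5 = $45
Total COGS = $1,890 + $45 = $1,935
Ending inventory: 123 @ $9 + 344 @ $6 + 82 @ $5 = $3,581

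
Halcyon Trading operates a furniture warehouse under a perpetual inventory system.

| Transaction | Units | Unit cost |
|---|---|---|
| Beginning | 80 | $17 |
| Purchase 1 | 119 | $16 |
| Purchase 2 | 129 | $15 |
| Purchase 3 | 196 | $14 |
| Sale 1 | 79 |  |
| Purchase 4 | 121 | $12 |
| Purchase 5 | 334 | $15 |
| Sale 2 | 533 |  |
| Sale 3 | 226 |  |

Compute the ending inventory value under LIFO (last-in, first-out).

Ending inventory = $2,336

Sale 1 (79) [LIFO — newest first]: 79 @ $14 = $1,106
Sale 2 (533) [LIFO — newest first]: 334 @ $15 + 121 @ $12 + 78 @ $14 = $7,554
Sale 3 (226) [LIFO — newest first]: 39 @ $14 + 129 @ $15 + 58 @ $16 = $3,409
Total COGS = $1,106 + $7,554 + $3,409 = $12,069
Ending inventory: 80 @ $17 + 61 @ $16 = $2,336
Check: goods available $14,405 = COGS $12,069 + ending $2,336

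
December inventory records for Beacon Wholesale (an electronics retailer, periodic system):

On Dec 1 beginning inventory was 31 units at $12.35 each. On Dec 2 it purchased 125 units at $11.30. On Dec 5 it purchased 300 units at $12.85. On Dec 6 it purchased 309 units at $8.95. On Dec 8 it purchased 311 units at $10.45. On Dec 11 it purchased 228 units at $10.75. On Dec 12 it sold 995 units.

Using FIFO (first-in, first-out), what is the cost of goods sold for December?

COGS = $10,819.40

Dec 12, 995 sold [FIFO — oldest first]: 31 @ $12.35 + 125 @ $11.30 + 300 @ $12.85 + 309 @ $8.95 + 230 @ $10.45 = $10,819.40
Ending inventory: 81 @ $10.45 + 228 @ $10.75 = $3,297.45
Check: goods available $14,116.85 = COGS $10,819.40 + ending $3,297.45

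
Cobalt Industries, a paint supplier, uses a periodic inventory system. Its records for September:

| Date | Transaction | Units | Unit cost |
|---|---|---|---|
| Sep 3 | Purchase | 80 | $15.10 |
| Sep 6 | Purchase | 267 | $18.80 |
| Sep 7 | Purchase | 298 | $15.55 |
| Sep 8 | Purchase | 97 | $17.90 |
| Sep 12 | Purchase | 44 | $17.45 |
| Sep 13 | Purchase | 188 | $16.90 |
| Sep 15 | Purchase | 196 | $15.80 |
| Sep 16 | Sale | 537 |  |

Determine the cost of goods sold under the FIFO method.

COGS = $9,182.10

Sep 16, 537 sold [FIFO — oldest first]: 80 @ $15.10 + 267 @ $18.80 + 190 @ $15.55 = $9,182.10
Ending inventory: 108 @ $15.55 + 97 @ $17.90 + 44 @ $17.45 + 188 @ $16.90 + 196 @ $15.80 = $10,457.50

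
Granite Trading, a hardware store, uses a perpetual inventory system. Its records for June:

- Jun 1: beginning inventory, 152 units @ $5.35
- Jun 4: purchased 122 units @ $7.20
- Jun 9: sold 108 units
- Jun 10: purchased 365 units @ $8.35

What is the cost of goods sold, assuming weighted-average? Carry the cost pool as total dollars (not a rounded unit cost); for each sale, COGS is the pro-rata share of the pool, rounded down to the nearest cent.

COGS = $666.76

After Jun 1: 152 on hand, pool $813.20 (≈ $5.3500 each)
After Jun 4: 274 on hand, pool $1,691.60 (≈ $6.1737 each)
Jun 9, sell 108: 108/274 × $1,691.60 → $666.76
After Jun 10: 531 on hand, pool $4,072.59 (≈ $7.6697 each)
Ending inventory (cost pool remaining) = $4,072.59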